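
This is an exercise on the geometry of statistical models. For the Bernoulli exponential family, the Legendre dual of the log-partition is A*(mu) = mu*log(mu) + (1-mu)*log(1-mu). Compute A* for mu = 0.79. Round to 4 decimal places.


Legendre transform for Bernoulli:
A*(mu) = mu*log(mu) + (1-mu)*log(1-mu).
mu = 0.79, 1-mu = 0.21.
mu*log(mu) = 0.79*log(0.79) = -0.186221.
(1-mu)*log(1-mu) = 0.21*log(0.21) = -0.327736.
A* = -0.186221 + -0.327736 = -0.5140

-0.5140


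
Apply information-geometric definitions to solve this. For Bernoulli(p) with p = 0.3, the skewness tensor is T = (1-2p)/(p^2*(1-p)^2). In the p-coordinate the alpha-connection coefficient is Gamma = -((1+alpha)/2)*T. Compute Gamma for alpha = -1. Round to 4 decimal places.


Skewness (Amari-Chentsov) tensor: T = (1-2p)/(p^2*(1-p)^2).
p = 0.3, 1-2p = 0.4, p^2 = 0.09, (1-p)^2 = 0.49.
T = 0.4/(0.09 * 0.49) = 9.070295.
In the p-coordinate, Gamma^(alpha) = Gamma^(0) - (alpha/2)*T with Gamma^(0) = (1/2)*g'(p) = -T/2,
so Gamma^(alpha) = -((1+alpha)/2)*T.
alpha = -1, -(1+alpha)/2 = 0.0.
Gamma = 0.0 * 9.070295 = 0.0000

0.0000


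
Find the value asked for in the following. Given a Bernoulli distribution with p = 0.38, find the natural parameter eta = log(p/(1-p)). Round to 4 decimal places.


Natural parameter for Bernoulli: eta = log(p/(1-p)).
p = 0.38, 1-p = 0.62.
p/(1-p) = 0.612903.
eta = log(0.612903) = -0.4895

-0.4895


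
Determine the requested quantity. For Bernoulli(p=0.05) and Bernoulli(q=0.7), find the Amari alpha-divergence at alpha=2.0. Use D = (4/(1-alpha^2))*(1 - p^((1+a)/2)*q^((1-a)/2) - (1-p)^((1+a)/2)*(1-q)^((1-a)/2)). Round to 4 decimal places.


Amari alpha-divergence:
D = (4/(1-alpha^2))*(1 - p^((1+a)/2)*q^((1-a)/2) - (1-p)^((1+a)/2)*(1-q)^((1-a)/2)).
alpha = 2.0, p = 0.05, q = 0.7.
e1 = (1+alpha)/2 = 1.5, e2 = (1-alpha)/2 = -0.5.
t1 = p^e1 * q^e2 = 0.05^1.5 * 0.7^-0.5 = 0.013363.
t2 = (1-p)^e1 * (1-q)^e2 = 0.95^1.5 * 0.3^-0.5 = 1.690537.
4/(1-alpha^2) = -1.333333.
D = -1.333333*(1 - 0.013363 - 1.690537) = 0.9385

0.9385


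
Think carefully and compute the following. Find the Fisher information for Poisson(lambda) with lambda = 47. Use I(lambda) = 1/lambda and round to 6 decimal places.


Fisher information for Poisson: I(lambda) = 1/lambda.
lambda = 47.
I(lambda) = 1/47 = 0.021277

0.021277


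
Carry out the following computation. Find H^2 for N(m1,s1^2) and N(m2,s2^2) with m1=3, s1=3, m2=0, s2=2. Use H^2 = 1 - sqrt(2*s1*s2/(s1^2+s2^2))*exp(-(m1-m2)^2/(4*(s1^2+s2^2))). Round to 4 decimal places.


Squared Hellinger distance for Gaussians:
H^2 = 1 - sqrt(2*s1*s2/(s1^2+s2^2)) * exp(-(m1-m2)^2/(4*(s1^2+s2^2))).
s1^2 = 9, s2^2 = 4, s1^2+s2^2 = 13.
sqrt(2*3*2/(13)) = 0.960769.
(m1-m2)^2 = (3)^2 = 9.
exp(-9/(4*13)) = exp(-0.173077) = 0.841073.
H^2 = 1 - 0.960769*0.841073 = 0.1919

0.1919


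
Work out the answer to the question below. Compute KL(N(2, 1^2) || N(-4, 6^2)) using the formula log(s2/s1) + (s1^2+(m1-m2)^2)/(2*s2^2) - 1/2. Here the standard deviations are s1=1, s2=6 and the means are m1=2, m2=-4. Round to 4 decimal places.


KL divergence between normal distributions:
KL = log(s2/s1) + (s1^2 + (m1-m2)^2)/(2*s2^2) - 1/2.
log(6/1) = 1.791759.
(1^2 + (2--4)^2)/(2*6^2) = (1 + 36)/72 = 0.513889.
KL = 1.791759 + 0.513889 - 0.5 = 1.8056

1.8056


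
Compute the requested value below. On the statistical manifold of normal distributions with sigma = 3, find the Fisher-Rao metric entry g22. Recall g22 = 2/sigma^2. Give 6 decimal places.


For the 2-parameter normal family, the Fisher metric has:
  g11 = 1/sigma^2, g22 = 2/sigma^2.
sigma = 3, sigma^2 = 9.
g22 = 0.222222

0.222222


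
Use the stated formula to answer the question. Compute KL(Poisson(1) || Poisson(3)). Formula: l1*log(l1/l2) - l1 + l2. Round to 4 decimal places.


KL divergence for Poisson:
KL = l1*log(l1/l2) - l1 + l2.
l1 = 1, l2 = 3.
log(1/3) = -1.098612.
l1*log(l1/l2) = 1 * -1.098612 = -1.098612.
KL = -1.098612 - 1 + 3 = 0.9014

0.9014


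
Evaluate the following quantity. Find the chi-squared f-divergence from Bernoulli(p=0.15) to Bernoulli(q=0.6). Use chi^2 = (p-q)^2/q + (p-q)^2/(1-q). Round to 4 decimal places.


Chi-squared divergence between Bernoulli distributions:
chi^2 = (p-q)^2/q + (p-q)^2/(1-q).
p = 0.15, q = 0.6, p-q = -0.45.
(p-q)^2 = 0.2025.
term1 = 0.2025/0.6 = 0.3375.
term2 = 0.2025/0.4 = 0.50625.
chi^2 = 0.3375 + 0.50625 = 0.8437

0.8437


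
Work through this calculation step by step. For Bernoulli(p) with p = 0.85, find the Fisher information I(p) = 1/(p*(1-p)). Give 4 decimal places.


For Bernoulli(p), Fisher information is I(p) = 1/(p*(1-p)).
p = 0.85, 1-p = 0.15.
p*(1-p) = 0.1275.
I(p) = 1/0.1275 = 7.8431

7.8431


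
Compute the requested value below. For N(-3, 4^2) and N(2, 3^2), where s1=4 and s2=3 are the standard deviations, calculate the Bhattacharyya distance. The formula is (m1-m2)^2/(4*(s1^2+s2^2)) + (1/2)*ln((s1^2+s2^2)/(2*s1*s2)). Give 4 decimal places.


Bhattacharyya distance between two Gaussians:
DB = (m1-m2)^2/(4*(s1^2+s2^2)) + (1/2)*ln((s1^2+s2^2)/(2*s1*s2)).
(m1-m2)^2 = (-5)^2 = 25.
s1^2+s2^2 = 16 + 9 = 25.
term1 = 25/100 = 0.25.
term2 = 0.5*ln(25/24.0) = 0.020411.
DB = 0.25 + 0.020411 = 0.2704

0.2704


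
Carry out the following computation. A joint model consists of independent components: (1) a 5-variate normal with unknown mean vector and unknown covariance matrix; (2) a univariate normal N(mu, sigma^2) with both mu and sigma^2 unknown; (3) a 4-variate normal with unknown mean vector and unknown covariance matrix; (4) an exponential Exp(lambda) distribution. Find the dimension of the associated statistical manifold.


The dimension of a statistical manifold equals the number of free
(independent) real parameters of the model. For a product of independent
blocks the parameter counts add.
- 5-variate normal: 5 (mean) + 5*6/2 = 15 (symmetric covariance) = 20.
- normal (mu, sigma^2): 2.
- 4-variate normal: 4 (mean) + 4*5/2 = 10 (symmetric covariance) = 14.
- exponential (lambda): 1.
Total = 20 + 2 + 14 + 1 = 37.
Dimension = 37

37


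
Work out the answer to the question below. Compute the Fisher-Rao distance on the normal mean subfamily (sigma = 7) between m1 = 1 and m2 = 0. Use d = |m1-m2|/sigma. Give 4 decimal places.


On the fixed-variance normal subfamily, geodesic distance = |m1-m2|/sigma.
|1 - 0| = 1.
sigma = 7.
d = 1/7 = 0.1429

0.1429


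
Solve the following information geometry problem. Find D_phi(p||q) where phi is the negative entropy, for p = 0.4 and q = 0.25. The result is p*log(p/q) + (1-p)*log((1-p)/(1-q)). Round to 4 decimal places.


Bregman divergence with negative entropy generator:
D = p*log(p/q) + (1-p)*log((1-p)/(1-q)).
p = 0.4, q = 0.25.
p*log(p/q) = 0.4*log(0.4/0.25) = 0.188001.
(1-p)*log((1-p)/(1-q)) = 0.6*log(0.6/0.75) = -0.133886.
D = 0.188001 + -0.133886 = 0.0541

0.0541


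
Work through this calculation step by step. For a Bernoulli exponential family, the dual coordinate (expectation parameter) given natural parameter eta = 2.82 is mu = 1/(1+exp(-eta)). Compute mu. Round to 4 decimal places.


Dual coordinate (expectation parameter) for Bernoulli:
mu = 1/(1+exp(-eta)).
eta = 2.82.
exp(-eta) = exp(-2.82) = 0.059606.
mu = 1/(1+0.059606) = 0.9437

0.9437


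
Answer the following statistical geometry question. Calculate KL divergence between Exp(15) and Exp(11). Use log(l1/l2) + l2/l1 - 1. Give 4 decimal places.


KL divergence for exponential family:
KL = log(l1/l2) + l2/l1 - 1.
log(15/11) = 0.310155.
11/15 = 0.733333.
KL = 0.310155 + 0.733333 - 1 = 0.0435

0.0435


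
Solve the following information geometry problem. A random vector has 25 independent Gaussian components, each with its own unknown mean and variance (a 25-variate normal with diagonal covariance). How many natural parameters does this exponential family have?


Exponential family dimension calculation:
Each univariate normal has two natural parameters (mu/sigma^2 and -1/(2 sigma^2)).
With 25 independent components, dim = 2 * 25 = 50.

50


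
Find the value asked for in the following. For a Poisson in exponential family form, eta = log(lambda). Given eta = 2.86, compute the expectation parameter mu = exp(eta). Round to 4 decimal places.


Expectation parameter for Poisson exponential family:
mu = exp(eta).
eta = 2.86.
mu = exp(2.86) = 17.4615

17.4615


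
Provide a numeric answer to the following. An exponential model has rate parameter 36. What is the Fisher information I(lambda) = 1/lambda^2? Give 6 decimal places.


Fisher information for exponential: I(lambda) = 1/lambda^2.
lambda = 36, lambda^2 = 1296.
I = 1/1296 = 0.000772

0.000772


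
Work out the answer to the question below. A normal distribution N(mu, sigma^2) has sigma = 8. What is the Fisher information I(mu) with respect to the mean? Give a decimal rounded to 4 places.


The Fisher information for the mean of a normal distribution is I(mu) = 1/sigma^2.
sigma = 8, so sigma^2 = 64.
I(mu) = 1/64 = 0.0156

0.0156


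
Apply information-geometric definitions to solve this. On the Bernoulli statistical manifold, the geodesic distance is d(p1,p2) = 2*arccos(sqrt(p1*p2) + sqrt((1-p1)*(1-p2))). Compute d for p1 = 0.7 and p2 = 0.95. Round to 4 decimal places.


Geodesic distance on Bernoulli manifold:
d(p1,p2) = 2*arccos(sqrt(p1*p2) + sqrt((1-p1)*(1-p2))).
sqrt(p1*p2) = sqrt(0.7*0.95) = 0.815475.
sqrt((1-p1)*(1-p2)) = sqrt(0.3*0.05) = 0.122474.
arg = 0.815475 + 0.122474 = 0.93795.
d = 2*arccos(0.93795) = 0.7083

0.7083


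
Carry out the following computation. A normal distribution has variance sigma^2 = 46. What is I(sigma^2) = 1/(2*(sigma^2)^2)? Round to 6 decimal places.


Fisher information for variance: I(sigma^2) = 1/(2*sigma^4).
sigma^2 = 46, so sigma^4 = 2116.
I = 1/(2*2116) = 1/4232 = 0.000236

0.000236


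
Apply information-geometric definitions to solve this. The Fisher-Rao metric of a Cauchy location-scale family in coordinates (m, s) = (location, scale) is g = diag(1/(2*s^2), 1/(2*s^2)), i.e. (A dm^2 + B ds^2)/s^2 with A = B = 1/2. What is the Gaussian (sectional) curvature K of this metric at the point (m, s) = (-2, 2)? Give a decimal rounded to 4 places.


The metric has the form g = (A dm^2 + B ds^2)/s^2 with A = 1/2, B = 1/2.
Substitute u = sqrt(A/B)*m: g = B*(du^2 + ds^2)/s^2, i.e. B times the
Poincare upper half-plane metric, which has constant Gaussian curvature -1.
Scaling a 2D metric by a constant c divides the Gaussian curvature by c,
so K = -1/B = -1/(1/2) = -2.0000 everywhere (the point (m, s) = (-2, 2) is irrelevant:
the curvature is constant).
The requested Gaussian curvature is K = -2.0000.

-2.0000


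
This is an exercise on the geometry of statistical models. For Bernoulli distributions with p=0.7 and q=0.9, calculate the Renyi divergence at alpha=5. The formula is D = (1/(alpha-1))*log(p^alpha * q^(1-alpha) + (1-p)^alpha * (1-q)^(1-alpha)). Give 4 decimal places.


Renyi divergence of order alpha between Bernoulli distributions:
D = (1/(alpha-1))*log(p^alpha * q^(1-alpha) + (1-p)^alpha * (1-q)^(1-alpha)).
alpha = 5, p = 0.7, q = 0.9.
p^alpha * q^(1-alpha) = 0.7^5 * 0.9^-4 = 0.256165.
(1-p)^alpha * (1-q)^(1-alpha) = 0.3^5 * 0.1^-4 = 24.3.
sum = 0.256165 + 24.3 = 24.556165.
D = (1/4)*log(24.556165) = 0.8002

0.8002


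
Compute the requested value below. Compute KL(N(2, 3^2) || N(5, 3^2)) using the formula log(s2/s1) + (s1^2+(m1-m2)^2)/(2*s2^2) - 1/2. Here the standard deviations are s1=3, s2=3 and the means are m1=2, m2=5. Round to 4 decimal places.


KL divergence between normal distributions:
KL = log(s2/s1) + (s1^2 + (m1-m2)^2)/(2*s2^2) - 1/2.
log(3/3) = 0.0.
(3^2 + (2-5)^2)/(2*3^2) = (9 + 9)/18 = 1.0.
KL = 0.0 + 1.0 - 0.5 = 0.5000

0.5000


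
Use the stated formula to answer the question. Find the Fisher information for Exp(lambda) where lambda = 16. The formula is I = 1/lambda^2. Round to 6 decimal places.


Fisher information for exponential: I(lambda) = 1/lambda^2.
lambda = 16, lambda^2 = 256.
I = 1/256 = 0.003906

0.003906


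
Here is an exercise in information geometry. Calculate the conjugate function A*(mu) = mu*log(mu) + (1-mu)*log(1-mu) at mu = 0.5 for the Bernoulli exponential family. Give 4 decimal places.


Legendre transform for Bernoulli:
A*(mu) = mu*log(mu) + (1-mu)*log(1-mu).
mu = 0.5, 1-mu = 0.5.
mu*log(mu) = 0.5*log(0.5) = -0.346574.
(1-mu)*log(1-mu) = 0.5*log(0.5) = -0.346574.
A* = -0.346574 + -0.346574 = -0.6931

-0.6931


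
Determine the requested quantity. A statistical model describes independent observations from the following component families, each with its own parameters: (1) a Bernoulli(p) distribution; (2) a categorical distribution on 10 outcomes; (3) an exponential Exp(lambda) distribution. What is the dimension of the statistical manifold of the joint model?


The dimension of a statistical manifold equals the number of free
(independent) real parameters of the model. For a product of independent
blocks the parameter counts add.
- Bernoulli (p): 1.
- categorical on 10 outcomes (probabilities sum to 1): 10-1 = 9.
- exponential (lambda): 1.
Total = 1 + 9 + 1 = 11.
Dimension = 11

11


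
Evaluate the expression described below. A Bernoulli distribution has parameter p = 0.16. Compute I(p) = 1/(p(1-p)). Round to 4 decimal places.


For Bernoulli(p), Fisher information is I(p) = 1/(p*(1-p)).
p = 0.16, 1-p = 0.84.
p*(1-p) = 0.1344.
I(p) = 1/0.1344 = 7.4405

7.4405


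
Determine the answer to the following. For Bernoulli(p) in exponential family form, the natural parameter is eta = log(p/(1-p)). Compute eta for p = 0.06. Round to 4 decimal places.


Natural parameter for Bernoulli: eta = log(p/(1-p)).
p = 0.06, 1-p = 0.94.
p/(1-p) = 0.06383.
eta = log(0.06383) = -2.7515

-2.7515


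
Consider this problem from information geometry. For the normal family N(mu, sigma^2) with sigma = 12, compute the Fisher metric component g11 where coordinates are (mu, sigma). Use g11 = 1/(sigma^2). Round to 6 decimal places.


For the 2-parameter normal family, the Fisher metric has:
  g11 = 1/sigma^2, g22 = 2/sigma^2.
sigma = 12, sigma^2 = 144.
g11 = 0.006944

0.006944


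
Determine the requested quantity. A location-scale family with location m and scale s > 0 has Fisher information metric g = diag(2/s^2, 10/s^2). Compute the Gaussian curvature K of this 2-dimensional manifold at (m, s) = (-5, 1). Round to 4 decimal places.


The metric has the form g = (A dm^2 + B ds^2)/s^2 with A = 2, B = 10.
Substitute u = sqrt(A/B)*m: g = B*(du^2 + ds^2)/s^2, i.e. B times the
Poincare upper half-plane metric, which has constant Gaussian curvature -1.
Scaling a 2D metric by a constant c divides the Gaussian curvature by c,
so K = -1/B = -1/(10) = -0.1000 everywhere (the point (m, s) = (-5, 1) is irrelevant:
the curvature is constant).
The requested Gaussian curvature is K = -0.1000.

-0.1000


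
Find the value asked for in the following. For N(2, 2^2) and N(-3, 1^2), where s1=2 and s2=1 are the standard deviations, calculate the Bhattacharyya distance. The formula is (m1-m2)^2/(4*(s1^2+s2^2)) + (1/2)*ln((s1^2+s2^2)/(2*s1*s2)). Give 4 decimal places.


Bhattacharyya distance between two Gaussians:
DB = (m1-m2)^2/(4*(s1^2+s2^2)) + (1/2)*ln((s1^2+s2^2)/(2*s1*s2)).
(m1-m2)^2 = (5)^2 = 25.
s1^2+s2^2 = 4 + 1 = 5.
term1 = 25/20 = 1.25.
term2 = 0.5*ln(5/4.0) = 0.111572.
DB = 1.25 + 0.111572 = 1.3616

1.3616


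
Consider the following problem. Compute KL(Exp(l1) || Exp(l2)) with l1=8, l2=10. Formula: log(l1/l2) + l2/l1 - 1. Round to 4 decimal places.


KL divergence for exponential family:
KL = log(l1/l2) + l2/l1 - 1.
log(8/10) = -0.223144.
10/8 = 1.25.
KL = -0.223144 + 1.25 - 1 = 0.0269

0.0269


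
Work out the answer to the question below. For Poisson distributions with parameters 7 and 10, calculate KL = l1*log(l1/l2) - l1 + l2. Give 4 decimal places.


KL divergence for Poisson:
KL = l1*log(l1/l2) - l1 + l2.
l1 = 7, l2 = 10.
log(7/10) = -0.356675.
l1*log(l1/l2) = 7 * -0.356675 = -2.496725.
KL = -2.496725 - 7 + 10 = 0.5033

0.5033


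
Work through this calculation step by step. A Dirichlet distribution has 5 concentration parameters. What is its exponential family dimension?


Exponential family dimension calculation:
Dirichlet with 5 components has 5 natural parameters.

5


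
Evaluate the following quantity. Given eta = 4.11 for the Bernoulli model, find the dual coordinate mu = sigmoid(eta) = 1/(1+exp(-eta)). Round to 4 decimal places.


Dual coordinate (expectation parameter) for Bernoulli:
mu = 1/(1+exp(-eta)).
eta = 4.11.
exp(-eta) = exp(-4.11) = 0.016408.
mu = 1/(1+0.016408) = 0.9839

0.9839


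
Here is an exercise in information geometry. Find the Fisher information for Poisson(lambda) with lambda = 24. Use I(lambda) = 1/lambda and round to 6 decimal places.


Fisher information for Poisson: I(lambda) = 1/lambda.
lambda = 24.
I(lambda) = 1/24 = 0.041667

0.041667


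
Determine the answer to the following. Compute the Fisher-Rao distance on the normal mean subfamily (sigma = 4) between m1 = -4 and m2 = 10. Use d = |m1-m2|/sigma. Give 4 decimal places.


On the fixed-variance normal subfamily, geodesic distance = |m1-m2|/sigma.
|-4 - 10| = 14.
sigma = 4.
d = 14/4 = 3.5000

3.5000


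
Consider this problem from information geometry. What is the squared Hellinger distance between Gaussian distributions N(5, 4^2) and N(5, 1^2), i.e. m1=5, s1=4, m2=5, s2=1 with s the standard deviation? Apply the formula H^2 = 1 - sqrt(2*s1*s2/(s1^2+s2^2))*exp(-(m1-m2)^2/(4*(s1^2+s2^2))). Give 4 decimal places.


Squared Hellinger distance for Gaussians:
H^2 = 1 - sqrt(2*s1*s2/(s1^2+s2^2)) * exp(-(m1-m2)^2/(4*(s1^2+s2^2))).
s1^2 = 16, s2^2 = 1, s1^2+s2^2 = 17.
sqrt(2*4*1/(17)) = 0.685994.
(m1-m2)^2 = (0)^2 = 0.
exp(-0/(4*17)) = exp(0.0) = 1.0.
H^2 = 1 - 0.685994*1.0 = 0.3140

0.3140


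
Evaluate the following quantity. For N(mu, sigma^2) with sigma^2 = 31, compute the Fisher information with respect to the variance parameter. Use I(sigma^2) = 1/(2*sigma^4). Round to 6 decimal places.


Fisher information for variance: I(sigma^2) = 1/(2*sigma^4).
sigma^2 = 31, so sigma^4 = 961.
I = 1/(2*961) = 1/1922 = 0.000520

0.000520


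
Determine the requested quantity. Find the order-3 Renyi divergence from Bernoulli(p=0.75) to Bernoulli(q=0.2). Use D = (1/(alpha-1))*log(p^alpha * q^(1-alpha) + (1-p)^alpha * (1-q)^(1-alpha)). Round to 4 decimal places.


Renyi divergence of order alpha between Bernoulli distributions:
D = (1/(alpha-1))*log(p^alpha * q^(1-alpha) + (1-p)^alpha * (1-q)^(1-alpha)).
alpha = 3, p = 0.75, q = 0.2.
p^alpha * q^(1-alpha) = 0.75^3 * 0.2^-2 = 10.546875.
(1-p)^alpha * (1-q)^(1-alpha) = 0.25^3 * 0.8^-2 = 0.024414.
sum = 10.546875 + 0.024414 = 10.571289.
D = (1/2)*log(10.571289) = 1.1791

1.1791


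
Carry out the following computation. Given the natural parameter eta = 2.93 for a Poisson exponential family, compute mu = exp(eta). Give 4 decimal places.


Expectation parameter for Poisson exponential family:
mu = exp(eta).
eta = 2.93.
mu = exp(2.93) = 18.7276

18.7276


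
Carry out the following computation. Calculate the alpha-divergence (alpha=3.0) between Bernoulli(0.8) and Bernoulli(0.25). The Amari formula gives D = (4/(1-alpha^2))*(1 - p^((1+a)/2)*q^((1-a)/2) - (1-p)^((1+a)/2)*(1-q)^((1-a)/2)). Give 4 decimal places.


Amari alpha-divergence:
D = (4/(1-alpha^2))*(1 - p^((1+a)/2)*q^((1-a)/2) - (1-p)^((1+a)/2)*(1-q)^((1-a)/2)).
alpha = 3.0, p = 0.8, q = 0.25.
e1 = (1+alpha)/2 = 2.0, e2 = (1-alpha)/2 = -1.0.
t1 = p^e1 * q^e2 = 0.8^2.0 * 0.25^-1.0 = 2.56.
t2 = (1-p)^e1 * (1-q)^e2 = 0.2^2.0 * 0.75^-1.0 = 0.053333.
4/(1-alpha^2) = -0.5.
D = -0.5*(1 - 2.56 - 0.053333) = 0.8067

0.8067


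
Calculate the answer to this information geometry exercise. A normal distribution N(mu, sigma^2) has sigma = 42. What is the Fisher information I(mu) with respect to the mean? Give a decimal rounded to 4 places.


The Fisher information for the mean of a normal distribution is I(mu) = 1/sigma^2.
sigma = 42, so sigma^2 = 1764.
I(mu) = 1/1764 = 0.0006

0.0006


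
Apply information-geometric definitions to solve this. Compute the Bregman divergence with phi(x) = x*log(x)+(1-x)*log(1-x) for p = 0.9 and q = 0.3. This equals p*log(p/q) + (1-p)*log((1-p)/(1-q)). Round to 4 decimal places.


Bregman divergence with negative entropy generator:
D = p*log(p/q) + (1-p)*log((1-p)/(1-q)).
p = 0.9, q = 0.3.
p*log(p/q) = 0.9*log(0.9/0.3) = 0.988751.
(1-p)*log((1-p)/(1-q)) = 0.1*log(0.1/0.7) = -0.194591.
D = 0.988751 + -0.194591 = 0.7942

0.7942


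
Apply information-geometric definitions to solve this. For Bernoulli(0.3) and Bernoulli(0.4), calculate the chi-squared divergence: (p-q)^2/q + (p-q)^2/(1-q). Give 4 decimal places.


Chi-squared divergence between Bernoulli distributions:
chi^2 = (p-q)^2/q + (p-q)^2/(1-q).
p = 0.3, q = 0.4, p-q = -0.1.
(p-q)^2 = 0.01.
term1 = 0.01/0.4 = 0.025.
term2 = 0.01/0.6 = 0.016667.
chi^2 = 0.025 + 0.016667 = 0.0417

0.0417


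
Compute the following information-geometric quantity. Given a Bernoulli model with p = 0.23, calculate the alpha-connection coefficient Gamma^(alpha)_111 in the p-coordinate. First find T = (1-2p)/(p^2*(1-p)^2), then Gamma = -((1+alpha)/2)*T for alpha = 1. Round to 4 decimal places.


Skewness (Amari-Chentsov) tensor: T = (1-2p)/(p^2*(1-p)^2).
p = 0.23, 1-2p = 0.54, p^2 = 0.0529, (1-p)^2 = 0.5929.
T = 0.54/(0.0529 * 0.5929) = 17.216967.
In the p-coordinate, Gamma^(alpha) = Gamma^(0) - (alpha/2)*T with Gamma^(0) = (1/2)*g'(p) = -T/2,
so Gamma^(alpha) = -((1+alpha)/2)*T.
alpha = 1, -(1+alpha)/2 = -1.0.
Gamma = -1.0 * 17.216967 = -17.2170

-17.2170


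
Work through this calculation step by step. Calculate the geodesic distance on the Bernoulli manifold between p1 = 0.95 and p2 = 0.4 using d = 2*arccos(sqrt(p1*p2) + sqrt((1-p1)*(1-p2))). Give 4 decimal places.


Geodesic distance on Bernoulli manifold:
d(p1,p2) = 2*arccos(sqrt(p1*p2) + sqrt((1-p1)*(1-p2))).
sqrt(p1*p2) = sqrt(0.95*0.4) = 0.616441.
sqrt((1-p1)*(1-p2)) = sqrt(0.05*0.6) = 0.173205.
arg = 0.616441 + 0.173205 = 0.789646.
d = 2*arccos(0.789646) = 1.3211

1.3211


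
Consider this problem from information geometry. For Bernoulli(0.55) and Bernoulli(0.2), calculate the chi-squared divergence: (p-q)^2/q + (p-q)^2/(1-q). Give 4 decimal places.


Chi-squared divergence between Bernoulli distributions:
chi^2 = (p-q)^2/q + (p-q)^2/(1-q).
p = 0.55, q = 0.2, p-q = 0.35.
(p-q)^2 = 0.1225.
term1 = 0.1225/0.2 = 0.6125.
term2 = 0.1225/0.8 = 0.153125.
chi^2 = 0.6125 + 0.153125 = 0.7656

0.7656


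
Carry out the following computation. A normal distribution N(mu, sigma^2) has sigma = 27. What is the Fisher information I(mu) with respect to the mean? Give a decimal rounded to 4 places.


The Fisher information for the mean of a normal distribution is I(mu) = 1/sigma^2.
sigma = 27, so sigma^2 = 729.
I(mu) = 1/729 = 0.0014

0.0014


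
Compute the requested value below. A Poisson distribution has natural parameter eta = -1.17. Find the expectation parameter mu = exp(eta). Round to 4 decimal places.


Expectation parameter for Poisson exponential family:
mu = exp(eta).
eta = -1.17.
mu = exp(-1.17) = 0.3104

0.3104


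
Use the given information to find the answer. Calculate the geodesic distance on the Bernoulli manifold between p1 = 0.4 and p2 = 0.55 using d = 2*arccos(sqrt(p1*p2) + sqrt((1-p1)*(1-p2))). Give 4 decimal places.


Geodesic distance on Bernoulli manifold:
d(p1,p2) = 2*arccos(sqrt(p1*p2) + sqrt((1-p1)*(1-p2))).
sqrt(p1*p2) = sqrt(0.4*0.55) = 0.469042.
sqrt((1-p1)*(1-p2)) = sqrt(0.6*0.45) = 0.519615.
arg = 0.469042 + 0.519615 = 0.988657.
d = 2*arccos(0.988657) = 0.3015

0.3015


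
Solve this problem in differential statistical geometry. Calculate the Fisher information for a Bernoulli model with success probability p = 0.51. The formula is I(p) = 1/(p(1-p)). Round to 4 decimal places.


For Bernoulli(p), Fisher information is I(p) = 1/(p*(1-p)).
p = 0.51, 1-p = 0.49.
p*(1-p) = 0.2499.
I(p) = 1/0.2499 = 4.0016

4.0016


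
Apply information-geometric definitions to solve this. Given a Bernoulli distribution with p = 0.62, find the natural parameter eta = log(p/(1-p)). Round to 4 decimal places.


Natural parameter for Bernoulli: eta = log(p/(1-p)).
p = 0.62, 1-p = 0.38.
p/(1-p) = 1.631579.
eta = log(1.631579) = 0.4895

0.4895


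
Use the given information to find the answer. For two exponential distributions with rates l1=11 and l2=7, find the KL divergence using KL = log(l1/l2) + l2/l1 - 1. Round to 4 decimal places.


KL divergence for exponential family:
KL = log(l1/l2) + l2/l1 - 1.
log(11/7) = 0.451985.
7/11 = 0.636364.
KL = 0.451985 + 0.636364 - 1 = 0.0883

0.0883


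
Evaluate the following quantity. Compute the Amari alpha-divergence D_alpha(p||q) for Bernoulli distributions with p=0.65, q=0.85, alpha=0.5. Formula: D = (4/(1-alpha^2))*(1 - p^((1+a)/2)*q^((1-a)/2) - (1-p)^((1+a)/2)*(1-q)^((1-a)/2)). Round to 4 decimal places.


Amari alpha-divergence:
D = (4/(1-alpha^2))*(1 - p^((1+a)/2)*q^((1-a)/2) - (1-p)^((1+a)/2)*(1-q)^((1-a)/2)).
alpha = 0.5, p = 0.65, q = 0.85.
e1 = (1+alpha)/2 = 0.75, e2 = (1-alpha)/2 = 0.25.
t1 = p^e1 * q^e2 = 0.65^0.75 * 0.85^0.25 = 0.695088.
t2 = (1-p)^e1 * (1-q)^e2 = 0.35^0.75 * 0.15^0.25 = 0.283187.
4/(1-alpha^2) = 5.333333.
D = 5.333333*(1 - 0.695088 - 0.283187) = 0.1159

0.1159


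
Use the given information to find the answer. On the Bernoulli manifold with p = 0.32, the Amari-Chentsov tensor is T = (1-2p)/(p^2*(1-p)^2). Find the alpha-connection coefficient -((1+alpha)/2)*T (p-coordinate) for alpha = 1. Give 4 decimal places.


Skewness (Amari-Chentsov) tensor: T = (1-2p)/(p^2*(1-p)^2).
p = 0.32, 1-2p = 0.36, p^2 = 0.1024, (1-p)^2 = 0.4624.
T = 0.36/(0.1024 * 0.4624) = 7.602995.
In the p-coordinate, Gamma^(alpha) = Gamma^(0) - (alpha/2)*T with Gamma^(0) = (1/2)*g'(p) = -T/2,
so Gamma^(alpha) = -((1+alpha)/2)*T.
alpha = 1, -(1+alpha)/2 = -1.0.
Gamma = -1.0 * 7.602995 = -7.6030

-7.6030


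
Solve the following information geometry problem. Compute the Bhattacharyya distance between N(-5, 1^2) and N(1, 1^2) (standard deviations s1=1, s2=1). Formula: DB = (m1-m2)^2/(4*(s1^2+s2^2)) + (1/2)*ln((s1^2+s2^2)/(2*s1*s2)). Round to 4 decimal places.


Bhattacharyya distance between two Gaussians:
DB = (m1-m2)^2/(4*(s1^2+s2^2)) + (1/2)*ln((s1^2+s2^2)/(2*s1*s2)).
(m1-m2)^2 = (-6)^2 = 36.
s1^2+s2^2 = 1 + 1 = 2.
term1 = 36/8 = 4.5.
term2 = 0.5*ln(2/2.0) = 0.0.
DB = 4.5 + 0.0 = 4.5000

4.5000


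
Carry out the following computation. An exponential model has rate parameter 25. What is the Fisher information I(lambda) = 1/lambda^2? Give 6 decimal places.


Fisher information for exponential: I(lambda) = 1/lambda^2.
lambda = 25, lambda^2 = 625.
I = 1/625 = 0.001600

0.001600


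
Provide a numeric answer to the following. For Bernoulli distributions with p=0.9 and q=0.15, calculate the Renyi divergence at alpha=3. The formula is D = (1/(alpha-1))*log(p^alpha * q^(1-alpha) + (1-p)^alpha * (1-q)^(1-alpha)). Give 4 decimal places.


Renyi divergence of order alpha between Bernoulli distributions:
D = (1/(alpha-1))*log(p^alpha * q^(1-alpha) + (1-p)^alpha * (1-q)^(1-alpha)).
alpha = 3, p = 0.9, q = 0.15.
p^alpha * q^(1-alpha) = 0.9^3 * 0.15^-2 = 32.4.
(1-p)^alpha * (1-q)^(1-alpha) = 0.1^3 * 0.85^-2 = 0.001384.
sum = 32.4 + 0.001384 = 32.401384.
D = (1/2)*log(32.401384) = 1.7391

1.7391


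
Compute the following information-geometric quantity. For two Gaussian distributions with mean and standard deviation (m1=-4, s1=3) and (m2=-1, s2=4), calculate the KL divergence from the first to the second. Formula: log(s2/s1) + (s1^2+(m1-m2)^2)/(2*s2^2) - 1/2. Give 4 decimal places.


KL divergence between normal distributions:
KL = log(s2/s1) + (s1^2 + (m1-m2)^2)/(2*s2^2) - 1/2.
log(4/3) = 0.287682.
(3^2 + (-4--1)^2)/(2*4^2) = (9 + 9)/32 = 0.5625.
KL = 0.287682 + 0.5625 - 0.5 = 0.3502

0.3502


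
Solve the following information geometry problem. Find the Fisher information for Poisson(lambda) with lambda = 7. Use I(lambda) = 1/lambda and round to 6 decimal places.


Fisher information for Poisson: I(lambda) = 1/lambda.
lambda = 7.
I(lambda) = 1/7 = 0.142857

0.142857


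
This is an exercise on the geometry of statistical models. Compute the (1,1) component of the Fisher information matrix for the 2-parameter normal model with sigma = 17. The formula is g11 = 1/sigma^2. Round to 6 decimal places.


For the 2-parameter normal family, the Fisher metric has:
  g11 = 1/sigma^2, g22 = 2/sigma^2.
sigma = 17, sigma^2 = 289.
g11 = 0.003460

0.003460


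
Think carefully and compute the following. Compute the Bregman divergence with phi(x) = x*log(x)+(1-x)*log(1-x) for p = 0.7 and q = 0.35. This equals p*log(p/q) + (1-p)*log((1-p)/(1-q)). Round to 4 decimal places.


Bregman divergence with negative entropy generator:
D = p*log(p/q) + (1-p)*log((1-p)/(1-q)).
p = 0.7, q = 0.35.
p*log(p/q) = 0.7*log(0.7/0.35) = 0.485203.
(1-p)*log((1-p)/(1-q)) = 0.3*log(0.3/0.65) = -0.231957.
D = 0.485203 + -0.231957 = 0.2532

0.2532


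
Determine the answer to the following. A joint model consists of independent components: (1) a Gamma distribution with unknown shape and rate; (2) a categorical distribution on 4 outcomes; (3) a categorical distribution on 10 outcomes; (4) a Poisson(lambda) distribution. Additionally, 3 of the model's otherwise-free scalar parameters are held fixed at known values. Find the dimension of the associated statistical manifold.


The dimension of a statistical manifold equals the number of free
(independent) real parameters of the model. For a product of independent
blocks the parameter counts add.
- Gamma (shape, rate): 2.
- categorical on 4 outcomes (probabilities sum to 1): 4-1 = 3.
- categorical on 10 outcomes (probabilities sum to 1): 10-1 = 9.
- Poisson (lambda): 1.
Total = 2 + 3 + 9 + 1 = 15.
3 parameter(s) fixed at known values: 15 - 3 = 12.
Dimension = 12

12


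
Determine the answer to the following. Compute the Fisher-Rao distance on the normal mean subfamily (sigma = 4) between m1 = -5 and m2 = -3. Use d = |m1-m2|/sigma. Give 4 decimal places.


On the fixed-variance normal subfamily, geodesic distance = |m1-m2|/sigma.
|-5 - -3| = 2.
sigma = 4.
d = 2/4 = 0.5000

0.5000


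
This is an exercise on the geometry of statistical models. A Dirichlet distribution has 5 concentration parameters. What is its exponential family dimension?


Exponential family dimension calculation:
Dirichlet with 5 components has 5 natural parameters.

5


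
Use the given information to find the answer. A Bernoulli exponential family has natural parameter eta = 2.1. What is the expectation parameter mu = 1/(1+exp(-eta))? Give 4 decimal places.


Dual coordinate (expectation parameter) for Bernoulli:
mu = 1/(1+exp(-eta)).
eta = 2.1.
exp(-eta) = exp(-2.1) = 0.122456.
mu = 1/(1+0.122456) = 0.8909

0.8909


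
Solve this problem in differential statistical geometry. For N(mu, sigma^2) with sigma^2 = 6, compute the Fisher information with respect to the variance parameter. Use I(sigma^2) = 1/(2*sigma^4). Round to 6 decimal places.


Fisher information for variance: I(sigma^2) = 1/(2*sigma^4).
sigma^2 = 6, so sigma^4 = 36.
I = 1/(2*36) = 1/72 = 0.013889

0.013889


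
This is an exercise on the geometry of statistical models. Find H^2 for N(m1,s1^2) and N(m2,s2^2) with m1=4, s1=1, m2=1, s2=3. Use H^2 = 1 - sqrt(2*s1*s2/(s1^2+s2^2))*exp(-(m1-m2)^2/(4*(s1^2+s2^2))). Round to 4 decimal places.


Squared Hellinger distance for Gaussians:
H^2 = 1 - sqrt(2*s1*s2/(s1^2+s2^2)) * exp(-(m1-m2)^2/(4*(s1^2+s2^2))).
s1^2 = 1, s2^2 = 9, s1^2+s2^2 = 10.
sqrt(2*1*3/(10)) = 0.774597.
(m1-m2)^2 = (3)^2 = 9.
exp(-9/(4*10)) = exp(-0.225) = 0.798516.
H^2 = 1 - 0.774597*0.798516 = 0.3815

0.3815


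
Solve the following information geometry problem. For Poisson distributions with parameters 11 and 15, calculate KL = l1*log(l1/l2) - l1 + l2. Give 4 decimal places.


KL divergence for Poisson:
KL = l1*log(l1/l2) - l1 + l2.
l1 = 11, l2 = 15.
log(11/15) = -0.310155.
l1*log(l1/l2) = 11 * -0.310155 = -3.411704.
KL = -3.411704 - 11 + 15 = 0.5883

0.5883


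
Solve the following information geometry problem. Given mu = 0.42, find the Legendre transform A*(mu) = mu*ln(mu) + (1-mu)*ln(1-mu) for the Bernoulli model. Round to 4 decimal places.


Legendre transform for Bernoulli:
A*(mu) = mu*log(mu) + (1-mu)*log(1-mu).
mu = 0.42, 1-mu = 0.58.
mu*log(mu) = 0.42*log(0.42) = -0.36435.
(1-mu)*log(1-mu) = 0.58*log(0.58) = -0.315942.
A* = -0.36435 + -0.315942 = -0.6803

-0.6803


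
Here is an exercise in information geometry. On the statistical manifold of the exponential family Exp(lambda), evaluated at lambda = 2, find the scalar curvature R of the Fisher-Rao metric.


This family has a single free parameter, so its statistical manifold
is 1-dimensional. The Riemann curvature tensor of any 1-dimensional
Riemannian manifold vanishes identically, so R = 0.

0


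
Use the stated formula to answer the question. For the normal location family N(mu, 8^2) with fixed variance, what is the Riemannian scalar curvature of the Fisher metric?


This family has a single free parameter, so its statistical manifold
is 1-dimensional. The Riemann curvature tensor of any 1-dimensional
Riemannian manifold vanishes identically, so R = 0.

0


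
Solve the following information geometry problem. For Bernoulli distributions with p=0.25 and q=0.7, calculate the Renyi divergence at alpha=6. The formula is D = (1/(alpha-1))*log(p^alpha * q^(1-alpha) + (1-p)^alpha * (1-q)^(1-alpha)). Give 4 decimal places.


Renyi divergence of order alpha between Bernoulli distributions:
D = (1/(alpha-1))*log(p^alpha * q^(1-alpha) + (1-p)^alpha * (1-q)^(1-alpha)).
alpha = 6, p = 0.25, q = 0.7.
p^alpha * q^(1-alpha) = 0.25^6 * 0.7^-5 = 0.001453.
(1-p)^alpha * (1-q)^(1-alpha) = 0.75^6 * 0.3^-5 = 73.242187.
sum = 0.001453 + 73.242187 = 73.24364.
D = (1/5)*log(73.24364) = 0.8588

0.8588


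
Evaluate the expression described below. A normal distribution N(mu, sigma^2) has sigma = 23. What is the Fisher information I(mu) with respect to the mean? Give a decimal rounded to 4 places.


The Fisher information for the mean of a normal distribution is I(mu) = 1/sigma^2.
sigma = 23, so sigma^2 = 529.
I(mu) = 1/529 = 0.0019

0.0019


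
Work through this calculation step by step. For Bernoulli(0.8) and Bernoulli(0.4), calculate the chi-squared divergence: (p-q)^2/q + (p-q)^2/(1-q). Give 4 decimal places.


Chi-squared divergence between Bernoulli distributions:
chi^2 = (p-q)^2/q + (p-q)^2/(1-q).
p = 0.8, q = 0.4, p-q = 0.4.
(p-q)^2 = 0.16.
term1 = 0.16/0.4 = 0.4.
term2 = 0.16/0.6 = 0.266667.
chi^2 = 0.4 + 0.266667 = 0.6667

0.6667


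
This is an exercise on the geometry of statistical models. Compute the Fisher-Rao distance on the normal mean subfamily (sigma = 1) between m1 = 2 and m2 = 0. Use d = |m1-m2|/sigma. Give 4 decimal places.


On the fixed-variance normal subfamily, geodesic distance = |m1-m2|/sigma.
|2 - 0| = 2.
sigma = 1.
d = 2/1 = 2.0000

2.0000


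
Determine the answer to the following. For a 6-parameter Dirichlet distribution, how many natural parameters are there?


Exponential family dimension calculation:
Dirichlet with 6 components has 6 natural parameters.

6


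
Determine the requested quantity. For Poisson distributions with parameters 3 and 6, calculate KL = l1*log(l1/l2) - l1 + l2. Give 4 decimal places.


KL divergence for Poisson:
KL = l1*log(l1/l2) - l1 + l2.
l1 = 3, l2 = 6.
log(3/6) = -0.693147.
l1*log(l1/l2) = 3 * -0.693147 = -2.079442.
KL = -2.079442 - 3 + 6 = 0.9206

0.9206


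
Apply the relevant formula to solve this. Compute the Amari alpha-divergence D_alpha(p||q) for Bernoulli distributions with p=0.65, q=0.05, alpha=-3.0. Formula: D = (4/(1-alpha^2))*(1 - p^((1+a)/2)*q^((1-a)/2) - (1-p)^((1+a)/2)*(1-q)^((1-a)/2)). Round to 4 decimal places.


Amari alpha-divergence:
D = (4/(1-alpha^2))*(1 - p^((1+a)/2)*q^((1-a)/2) - (1-p)^((1+a)/2)*(1-q)^((1-a)/2)).
alpha = -3.0, p = 0.65, q = 0.05.
e1 = (1+alpha)/2 = -1.0, e2 = (1-alpha)/2 = 2.0.
t1 = p^e1 * q^e2 = 0.65^-1.0 * 0.05^2.0 = 0.003846.
t2 = (1-p)^e1 * (1-q)^e2 = 0.35^-1.0 * 0.95^2.0 = 2.578571.
4/(1-alpha^2) = -0.5.
D = -0.5*(1 - 0.003846 - 2.578571) = 0.7912

0.7912


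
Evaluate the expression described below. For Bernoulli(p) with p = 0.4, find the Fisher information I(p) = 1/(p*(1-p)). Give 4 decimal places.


For Bernoulli(p), Fisher information is I(p) = 1/(p*(1-p)).
p = 0.4, 1-p = 0.6.
p*(1-p) = 0.24.
I(p) = 1/0.24 = 4.1667

4.1667


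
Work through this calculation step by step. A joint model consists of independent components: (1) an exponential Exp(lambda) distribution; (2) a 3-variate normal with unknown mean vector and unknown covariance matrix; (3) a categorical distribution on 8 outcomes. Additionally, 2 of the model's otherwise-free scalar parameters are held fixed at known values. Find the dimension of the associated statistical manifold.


The dimension of a statistical manifold equals the number of free
(independent) real parameters of the model. For a product of independent
blocks the parameter counts add.
- exponential (lambda): 1.
- 3-variate normal: 3 (mean) + 3*4/2 = 6 (symmetric covariance) = 9.
- categorical on 8 outcomes (probabilities sum to 1): 8-1 = 7.
Total = 1 + 9 + 7 = 17.
2 parameter(s) fixed at known values: 17 - 2 = 15.
Dimension = 15

15


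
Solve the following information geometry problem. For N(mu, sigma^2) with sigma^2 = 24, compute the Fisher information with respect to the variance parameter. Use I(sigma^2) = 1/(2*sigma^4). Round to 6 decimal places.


Fisher information for variance: I(sigma^2) = 1/(2*sigma^4).
sigma^2 = 24, so sigma^4 = 576.
I = 1/(2*576) = 1/1152 = 0.000868

0.000868


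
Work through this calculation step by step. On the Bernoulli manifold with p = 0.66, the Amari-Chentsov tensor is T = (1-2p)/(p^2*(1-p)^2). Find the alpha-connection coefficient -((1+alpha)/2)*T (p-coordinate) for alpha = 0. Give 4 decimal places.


Skewness (Amari-Chentsov) tensor: T = (1-2p)/(p^2*(1-p)^2).
p = 0.66, 1-2p = -0.32, p^2 = 0.4356, (1-p)^2 = 0.1156.
T = -0.32/(0.4356 * 0.1156) = -6.354835.
In the p-coordinate, Gamma^(alpha) = Gamma^(0) - (alpha/2)*T with Gamma^(0) = (1/2)*g'(p) = -T/2,
so Gamma^(alpha) = -((1+alpha)/2)*T.
alpha = 0, -(1+alpha)/2 = -0.5.
Gamma = -0.5 * -6.354835 = 3.1774

3.1774


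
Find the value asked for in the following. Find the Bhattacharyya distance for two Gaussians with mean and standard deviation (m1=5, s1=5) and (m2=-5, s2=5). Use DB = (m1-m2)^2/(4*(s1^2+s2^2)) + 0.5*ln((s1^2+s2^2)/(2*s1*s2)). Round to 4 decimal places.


Bhattacharyya distance between two Gaussians:
DB = (m1-m2)^2/(4*(s1^2+s2^2)) + (1/2)*ln((s1^2+s2^2)/(2*s1*s2)).
(m1-m2)^2 = (10)^2 = 100.
s1^2+s2^2 = 25 + 25 = 50.
term1 = 100/200 = 0.5.
term2 = 0.5*ln(50/50.0) = 0.0.
DB = 0.5 + 0.0 = 0.5000

0.5000


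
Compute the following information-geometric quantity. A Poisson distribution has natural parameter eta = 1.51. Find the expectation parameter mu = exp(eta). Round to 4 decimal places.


Expectation parameter for Poisson exponential family:
mu = exp(eta).
eta = 1.51.
mu = exp(1.51) = 4.5267

4.5267


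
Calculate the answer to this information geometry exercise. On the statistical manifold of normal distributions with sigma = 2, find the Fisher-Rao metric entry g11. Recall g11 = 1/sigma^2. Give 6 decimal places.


For the 2-parameter normal family, the Fisher metric has:
  g11 = 1/sigma^2, g22 = 2/sigma^2.
sigma = 2, sigma^2 = 4.
g11 = 0.250000

0.250000


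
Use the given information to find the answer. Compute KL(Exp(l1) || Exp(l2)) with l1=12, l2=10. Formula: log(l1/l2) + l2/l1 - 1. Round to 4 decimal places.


KL divergence for exponential family:
KL = log(l1/l2) + l2/l1 - 1.
log(12/10) = 0.182322.
10/12 = 0.833333.
KL = 0.182322 + 0.833333 - 1 = 0.0157

0.0157


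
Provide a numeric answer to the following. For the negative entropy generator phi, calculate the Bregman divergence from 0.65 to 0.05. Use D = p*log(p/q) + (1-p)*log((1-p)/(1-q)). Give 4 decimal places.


Bregman divergence with negative entropy generator:
D = p*log(p/q) + (1-p)*log((1-p)/(1-q)).
p = 0.65, q = 0.05.
p*log(p/q) = 0.65*log(0.65/0.05) = 1.667217.
(1-p)*log((1-p)/(1-q)) = 0.35*log(0.35/0.95) = -0.349485.
D = 1.667217 + -0.349485 = 1.3177

1.3177
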